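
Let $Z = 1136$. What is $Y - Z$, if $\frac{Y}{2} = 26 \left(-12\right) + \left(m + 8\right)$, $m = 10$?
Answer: $-1724$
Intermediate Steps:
$Y = -588$ ($Y = 2 \left(26 \left(-12\right) + \left(10 + 8\right)\right) = 2 \left(-312 + 18\right) = 2 \left(-294\right) = -588$)
$Y - Z = -588 - 1136 = -1724$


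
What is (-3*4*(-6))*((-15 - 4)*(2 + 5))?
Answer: -9576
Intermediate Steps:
(-3*4*(-6))*((-15 - 4)*(2 + 5)) = (-12*(-6))*(-19*7) = 72*(-133) = -9576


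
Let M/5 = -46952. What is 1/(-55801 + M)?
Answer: -1/290561 ≈ -3.4416e-6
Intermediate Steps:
M = -234760 (M = 5*(-46952) = -234760)
1/(-55801 + M) = 1/(-55801 - 234760) = 1/(-290561) = -1/290561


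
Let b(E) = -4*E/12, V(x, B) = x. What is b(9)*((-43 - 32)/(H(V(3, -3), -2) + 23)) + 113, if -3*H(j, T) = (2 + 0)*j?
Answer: 866/7 ≈ 123.71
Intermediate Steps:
H(j, T) = -2*j/3 (H(j, T) = -(2 + 0)*j/3 = -2*j/3)
b(E) = -E/3 (b(E) = -4*E*(1/12) = -E/3)
b(9)*((-43 - 32)/(H(V(3, -3), -2) + 23)) + 113 = (-⅓*9)*((-43 - 32)/(-⅔*3 + 23)) + 113 = -(-225)/(-2 + 23) + 113 = -(-225)/21 + 113 = -3*(-25/7) + 113 = 75/7 + 113 = 866/7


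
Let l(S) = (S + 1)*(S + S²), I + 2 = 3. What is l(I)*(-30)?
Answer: -120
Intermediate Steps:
I = 1 (I = -2 + 3 = 1)
l(S) = (1 + S)*(S + S²)
l(I)*(-30) = (1*(1 + 1² + 2*1))*(-30) = (1*(1 + 1 + 2))*(-30) = (1*4)*(-30) = 4*(-30) = -120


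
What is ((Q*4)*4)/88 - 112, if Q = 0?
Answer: -112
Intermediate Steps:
((Q*4)*4)/88 - 112 = ((0*4)*4)/88 - 112 = (0*4)/88 - 112 = (1/88)*0 - 112 = 0 - 112 = -112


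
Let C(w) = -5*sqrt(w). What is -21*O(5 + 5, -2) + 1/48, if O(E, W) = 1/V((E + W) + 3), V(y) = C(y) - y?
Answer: -71/48 + 15*sqrt(11)/22 ≈ 0.78217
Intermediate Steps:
V(y) = -y - 5*sqrt(y) (V(y) = -5*sqrt(y) - y = -y - 5*sqrt(y))
O(E, W) = 1/(-3 - E - W - 5*sqrt(3 + E + W)) (O(E, W) = 1/(-((E + W) + 3) - 5*sqrt((E + W) + 3)) = 1/(-(3 + E + W) - 5*sqrt(3 + E + W)) = 1/((-3 - E - W) - 5*sqrt(3 + E + W)) = 1/(-3 - E - W - 5*sqrt(3 + E + W)))
-21*O(5 + 5, -2) + 1/48 = -(-21)/(3 + (5 + 5) - 2 + 5*sqrt(3 + (5 + 5) - 2)) + 1/48 = -(-21)/(3 + 10 - 2 + 5*sqrt(3 + 10 - 2)) + 1/48 = -(-21)/(3 + 10 - 2 + 5*sqrt(11)) + 1/48 = -(-21)/(11 + 5*sqrt(11)) + 1/48 = 21/(11 + 5*sqrt(11)) + 1/48 = 1/48 + 21/(11 + 5*sqrt(11))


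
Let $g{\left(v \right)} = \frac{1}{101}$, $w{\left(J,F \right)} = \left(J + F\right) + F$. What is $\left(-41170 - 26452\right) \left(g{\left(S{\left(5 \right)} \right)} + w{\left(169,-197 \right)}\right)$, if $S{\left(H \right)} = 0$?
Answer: $\frac{1536642328}{101} \approx 1.5214 \cdot 10^{7}$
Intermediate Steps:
$w{\left(J,F \right)} = J + 2 F$ ($w{\left(J,F \right)} = \left(F + J\right) + F = J + 2 F$)
$g{\left(v \right)} = \frac{1}{101}$
$\left(-41170 - 26452\right) \left(g{\left(S{\left(5 \right)} \right)} + w{\left(169,-197 \right)}\right) = \left(-41170 - 26452\right) \left(\frac{1}{101} + \left(169 + 2 \left(-197\right)\right)\right) = - 67622 \left(\frac{1}{101} + \left(169 - 394\right)\right) = - 67622 \left(\frac{1}{101} - 225\right) = \left(-67622\right) \left(- \frac{22724}{101}\right) = \frac{1536642328}{101}$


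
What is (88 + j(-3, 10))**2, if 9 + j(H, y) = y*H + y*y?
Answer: 22201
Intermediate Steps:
j(H, y) = -9 + y**2 + H*y (j(H, y) = -9 + (y*H + y*y) = -9 + (H*y + y**2) = -9 + (y**2 + H*y) = -9 + y**2 + H*y)
(88 + j(-3, 10))**2 = (88 + (-9 + 10**2 - 3*10))**2 = (88 + (-9 + 100 - 30))**2 = (88 + 61)**2 = 149**2 = 22201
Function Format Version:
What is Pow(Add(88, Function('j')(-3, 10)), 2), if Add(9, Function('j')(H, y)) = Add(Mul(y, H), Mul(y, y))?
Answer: 22201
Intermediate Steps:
Function('j')(H, y) = Add(-9, Pow(y, 2), Mul(H, y)) (Function('j')(H, y) = Add(-9, Add(Mul(y, H), Mul(y, y))) = Add(-9, Add(Mul(H, y), Pow(y, 2))) = Add(-9, Add(Pow(y, 2), Mul(H, y))) = Add(-9, Pow(y, 2), Mul(H, y)))
Pow(Add(88, Function('j')(-3, 10)), 2) = Pow(Add(88, Add(-9, Pow(10, 2), Mul(-3, 10))), 2) = Pow(Add(88, Add(-9, 100, -30)), 2) = Pow(Add(88, 61), 2) = Pow(149, 2) = 22201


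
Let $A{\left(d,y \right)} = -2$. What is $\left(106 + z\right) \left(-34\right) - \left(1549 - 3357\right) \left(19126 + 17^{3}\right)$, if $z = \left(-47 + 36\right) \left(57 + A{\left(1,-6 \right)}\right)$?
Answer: $43479478$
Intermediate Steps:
$z = -605$ ($z = \left(-47 + 36\right) \left(57 - 2\right) = \left(-11\right) 55 = -605$)
$\left(106 + z\right) \left(-34\right) - \left(1549 - 3357\right) \left(19126 + 17^{3}\right) = \left(106 - 605\right) \left(-34\right) - \left(1549 - 3357\right) \left(19126 + 17^{3}\right) = \left(-499\right) \left(-34\right) - - 1808 \left(19126 + 4913\right) = 16966 - \left(-1808\right) 24039 = 16966 - -43462512 = 16966 + 43462512 = 43479478$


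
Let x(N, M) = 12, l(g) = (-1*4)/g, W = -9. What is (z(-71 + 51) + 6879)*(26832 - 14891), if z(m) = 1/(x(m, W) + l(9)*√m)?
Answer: 246100750107/2996 + 107469*I*√5/1498 ≈ 8.2143e+7 + 160.42*I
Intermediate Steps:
l(g) = -4/g
z(m) = 1/(12 - 4*√m/9) (z(m) = 1/(12 + (-4/9)*√m) = 1/(12 + (-4*⅑)*√m) = 1/(12 - 4*√m/9))
(z(-71 + 51) + 6879)*(26832 - 14891) = (9/(4*(27 - √(-71 + 51))) + 6879)*(26832 - 14891) = (9/(4*(27 - √(-20))) + 6879)*11941 = (9/(4*(27 - 2*I*√5)) + 6879)*11941 = (6879 + 9/(4*(27 - 2*I*√5)))*11941 = 82142139 + 107469/(4*(27 - 2*I*√5))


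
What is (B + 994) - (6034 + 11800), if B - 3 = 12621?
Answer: -4216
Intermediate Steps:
B = 12624 (B = 3 + 12621 = 12624)
(B + 994) - (6034 + 11800) = (12624 + 994) - (6034 + 11800) = 13618 - 1*17834 = 13618 - 17834 = -4216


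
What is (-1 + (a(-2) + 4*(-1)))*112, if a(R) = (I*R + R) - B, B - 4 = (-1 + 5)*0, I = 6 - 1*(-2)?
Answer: -3024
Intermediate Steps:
I = 8 (I = 6 + 2 = 8)
B = 4 (B = 4 + (-1 + 5)*0 = 4 + 4*0 = 4 + 0 = 4)
a(R) = -4 + 9*R (a(R) = (8*R + R) - 1*4 = 9*R - 4 = -4 + 9*R)
(-1 + (a(-2) + 4*(-1)))*112 = (-1 + ((-4 + 9*(-2)) + 4*(-1)))*112 = (-1 + ((-4 - 18) - 4))*112 = (-1 + (-22 - 4))*112 = (-1 - 26)*112 = -27*112 = -3024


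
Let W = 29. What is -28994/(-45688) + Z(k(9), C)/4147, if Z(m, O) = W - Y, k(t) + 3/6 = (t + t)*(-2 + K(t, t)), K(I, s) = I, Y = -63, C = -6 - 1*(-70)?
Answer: 62220707/94734068 ≈ 0.65679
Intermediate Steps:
C = 64 (C = -6 + 70 = 64)
k(t) = -1/2 + 2*t*(-2 + t) (k(t) = -1/2 + (t + t)*(-2 + t) = -1/2 + (2*t)*(-2 + t) = -1/2 + 2*t*(-2 + t))
Z(m, O) = 92 (Z(m, O) = 29 - 1*(-63) = 29 + 63 = 92)
-28994/(-45688) + Z(k(9), C)/4147 = -28994/(-45688) + 92/4147 = -28994*(-1/45688) + 92*(1/4147) = 14497/22844 + 92/4147 = 62220707/94734068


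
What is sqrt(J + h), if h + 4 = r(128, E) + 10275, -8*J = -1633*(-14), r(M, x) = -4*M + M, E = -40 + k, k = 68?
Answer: sqrt(28117)/2 ≈ 83.841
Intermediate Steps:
E = 28 (E = -40 + 68 = 28)
r(M, x) = -3*M
J = -11431/4 (J = -(-1633)*(-14)/8 = -1/8*22862 = -11431/4 ≈ -2857.8)
h = 9887 (h = -4 + (-3*128 + 10275) = -4 + (-384 + 10275) = -4 + 9891 = 9887)
sqrt(J + h) = sqrt(-11431/4 + 9887) = sqrt(28117/4) = sqrt(28117)/2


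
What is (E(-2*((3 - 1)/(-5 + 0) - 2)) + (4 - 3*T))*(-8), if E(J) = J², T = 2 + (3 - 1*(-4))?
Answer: -8/25 ≈ -0.32000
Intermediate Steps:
T = 9 (T = 2 + (3 + 4) = 2 + 7 = 9)
(E(-2*((3 - 1)/(-5 + 0) - 2)) + (4 - 3*T))*(-8) = ((-2*((3 - 1)/(-5 + 0) - 2))² + (4 - 3*9))*(-8) = ((-2*(2/(-5) - 2))² + (4 - 27))*(-8) = ((-2*(2*(-⅕) - 2))² - 23)*(-8) = ((-2*(-⅖ - 2))² - 23)*(-8) = ((-2*(-12/5))² - 23)*(-8) = ((24/5)² - 23)*(-8) = (576/25 - 23)*(-8) = (1/25)*(-8) = -8/25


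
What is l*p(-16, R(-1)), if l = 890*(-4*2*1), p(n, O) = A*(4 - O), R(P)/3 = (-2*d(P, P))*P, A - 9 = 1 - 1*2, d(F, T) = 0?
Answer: -227840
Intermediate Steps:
A = 8 (A = 9 + (1 - 1*2) = 9 + (1 - 2) = 9 - 1 = 8)
R(P) = 0 (R(P) = 3*((-2*0)*P) = 3*(0*P) = 3*0 = 0)
p(n, O) = 32 - 8*O (p(n, O) = 8*(4 - O) = 32 - 8*O)
l = -7120 (l = 890*(-8*1) = 890*(-8) = -7120)
l*p(-16, R(-1)) = -7120*(32 - 8*0) = -7120*(32 + 0) = -7120*32 = -227840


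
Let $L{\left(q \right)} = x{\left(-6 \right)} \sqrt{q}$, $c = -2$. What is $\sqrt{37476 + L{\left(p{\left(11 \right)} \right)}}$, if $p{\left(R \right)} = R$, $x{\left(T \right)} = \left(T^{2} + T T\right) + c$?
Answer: $\sqrt{37476 + 70 \sqrt{11}} \approx 194.19$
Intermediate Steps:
$x{\left(T \right)} = -2 + 2 T^{2}$ ($x{\left(T \right)} = \left(T^{2} + T T\right) - 2 = \left(T^{2} + T^{2}\right) - 2 = 2 T^{2} - 2 = -2 + 2 T^{2}$)
$L{\left(q \right)} = 70 \sqrt{q}$ ($L{\left(q \right)} = \left(-2 + 2 \left(-6\right)^{2}\right) \sqrt{q} = \left(-2 + 2 \cdot 36\right) \sqrt{q} = \left(-2 + 72\right) \sqrt{q} = 70 \sqrt{q}$)
$\sqrt{37476 + L{\left(p{\left(11 \right)} \right)}} = \sqrt{37476 + 70 \sqrt{11}}$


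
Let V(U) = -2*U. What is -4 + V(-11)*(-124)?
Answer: -2732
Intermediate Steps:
-4 + V(-11)*(-124) = -4 - 2*(-11)*(-124) = -4 + 22*(-124) = -4 - 2728 = -2732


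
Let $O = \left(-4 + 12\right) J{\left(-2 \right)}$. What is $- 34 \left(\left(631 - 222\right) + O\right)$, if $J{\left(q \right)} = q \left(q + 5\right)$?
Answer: $-12274$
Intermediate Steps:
$J{\left(q \right)} = q \left(5 + q\right)$
$O = -48$ ($O = \left(-4 + 12\right) \left(- 2 \left(5 - 2\right)\right) = 8 \left(\left(-2\right) 3\right) = 8 \left(-6\right) = -48$)
$- 34 \left(\left(631 - 222\right) + O\right) = - 34 \left(\left(631 - 222\right) - 48\right) = - 34 \left(409 - 48\right) = \left(-34\right) 361 = -12274$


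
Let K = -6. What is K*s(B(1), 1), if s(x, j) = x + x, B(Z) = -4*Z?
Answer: 48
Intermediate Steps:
s(x, j) = 2*x
K*s(B(1), 1) = -12*(-4*1) = -12*(-4) = -6*(-8) = 48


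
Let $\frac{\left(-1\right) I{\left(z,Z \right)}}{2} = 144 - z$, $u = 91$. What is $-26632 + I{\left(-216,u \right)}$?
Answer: $-27352$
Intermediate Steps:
$I{\left(z,Z \right)} = -288 + 2 z$ ($I{\left(z,Z \right)} = - 2 \left(144 - z\right) = -288 + 2 z$)
$-26632 + I{\left(-216,u \right)} = -26632 + \left(-288 + 2 \left(-216\right)\right) = -26632 - 720 = -27352$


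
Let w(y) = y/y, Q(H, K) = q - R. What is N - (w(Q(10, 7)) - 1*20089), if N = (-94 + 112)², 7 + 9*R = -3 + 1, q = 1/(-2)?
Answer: 20412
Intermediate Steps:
q = -½ ≈ -0.50000
R = -1 (R = -7/9 + (-3 + 1)/9 = -7/9 + (⅑)*(-2) = -7/9 - 2/9 = -1)
Q(H, K) = ½ (Q(H, K) = -½ - 1*(-1) = -½ + 1 = ½)
w(y) = 1
N = 324 (N = 18² = 324)
N - (w(Q(10, 7)) - 1*20089) = 324 - (1 - 1*20089) = 324 - (1 - 20089) = 324 - 1*(-20088) = 324 + 20088 = 20412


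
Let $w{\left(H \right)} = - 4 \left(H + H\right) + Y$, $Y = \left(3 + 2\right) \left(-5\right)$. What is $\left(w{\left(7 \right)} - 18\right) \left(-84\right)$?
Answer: $8316$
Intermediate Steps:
$Y = -25$ ($Y = 5 \left(-5\right) = -25$)
$w{\left(H \right)} = -25 - 8 H$ ($w{\left(H \right)} = - 4 \left(H + H\right) - 25 = - 4 \cdot 2 H - 25 = - 8 H - 25 = -25 - 8 H$)
$\left(w{\left(7 \right)} - 18\right) \left(-84\right) = \left(\left(-25 - 56\right) - 18\right) \left(-84\right) = \left(-81 - 18\right) \left(-84\right) = \left(-99\right) \left(-84\right) = 8316$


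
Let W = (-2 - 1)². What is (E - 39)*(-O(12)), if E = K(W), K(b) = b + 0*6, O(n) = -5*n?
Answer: -1800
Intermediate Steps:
W = 9 (W = (-3)² = 9)
K(b) = b (K(b) = b + 0 = b)
E = 9
(E - 39)*(-O(12)) = (9 - 39)*(-(-5)*12) = -(-30)*(-60) = -30*60 = -1800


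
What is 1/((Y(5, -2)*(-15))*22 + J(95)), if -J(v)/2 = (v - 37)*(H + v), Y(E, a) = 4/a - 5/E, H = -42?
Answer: -1/5158 ≈ -0.00019387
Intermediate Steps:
Y(E, a) = -5/E + 4/a
J(v) = -2*(-42 + v)*(-37 + v) (J(v) = -2*(v - 37)*(-42 + v) = -2*(-37 + v)*(-42 + v) = -2*(-42 + v)*(-37 + v))
1/((Y(5, -2)*(-15))*22 + J(95)) = 1/(((-5/5 + 4/(-2))*(-15))*22 + (-3108 - 2*95² + 158*95)) = 1/(((-5*⅕ + 4*(-½))*(-15))*22 + (-3108 - 2*9025 + 15010)) = 1/(((-1 - 2)*(-15))*22 + (-3108 - 18050 + 15010)) = 1/(-3*(-15)*22 - 6148) = 1/(45*22 - 6148) = 1/(990 - 6148) = 1/(-5158) = -1/5158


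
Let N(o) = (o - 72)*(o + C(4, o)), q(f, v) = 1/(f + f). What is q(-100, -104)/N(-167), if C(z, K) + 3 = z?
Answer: -1/7934800 ≈ -1.2603e-7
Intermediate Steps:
C(z, K) = -3 + z
q(f, v) = 1/(2*f)
N(o) = (1 + o)*(-72 + o) (N(o) = (o - 72)*(o + (-3 + 4)) = (-72 + o)*(o + 1) = (-72 + o)*(1 + o) = (1 + o)*(-72 + o))
q(-100, -104)/N(-167) = ((1/2)/(-100))/(-72 + (-167)**2 - 71*(-167)) = ((1/2)*(-1/100))/(-72 + 27889 + 11857) = -1/200/39674 = -1/200*1/39674 = -1/7934800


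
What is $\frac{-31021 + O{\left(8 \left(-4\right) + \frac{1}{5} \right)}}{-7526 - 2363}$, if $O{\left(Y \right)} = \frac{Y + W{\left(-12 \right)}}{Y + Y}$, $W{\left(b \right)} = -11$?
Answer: $\frac{4932232}{1572351} \approx 3.1369$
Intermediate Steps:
$O{\left(Y \right)} = \frac{-11 + Y}{2 Y}$ ($O{\left(Y \right)} = \frac{Y - 11}{Y + Y} = \frac{-11 + Y}{2 Y}$)
$\frac{-31021 + O{\left(8 \left(-4\right) + \frac{1}{5} \right)}}{-7526 - 2363} = \frac{-31021 + \frac{-11 + \left(8 \left(-4\right) + \frac{1}{5}\right)}{2 \left(8 \left(-4\right) + \frac{1}{5}\right)}}{-7526 - 2363} = \frac{-31021 + \frac{-11 + \left(-32 + \frac{1}{5}\right)}{2 \left(-32 + \frac{1}{5}\right)}}{-9889} = \left(-31021 + \frac{-11 - \frac{159}{5}}{2 \left(- \frac{159}{5}\right)}\right) \left(- \frac{1}{9889}\right) = \left(-31021 + \frac{1}{2} \left(- \frac{5}{159}\right) \left(- \frac{214}{5}\right)\right) \left(- \frac{1}{9889}\right) = \left(-31021 + \frac{107}{159}\right) \left(- \frac{1}{9889}\right) = \left(- \frac{4932232}{159}\right) \left(- \frac{1}{9889}\right) = \frac{4932232}{1572351}$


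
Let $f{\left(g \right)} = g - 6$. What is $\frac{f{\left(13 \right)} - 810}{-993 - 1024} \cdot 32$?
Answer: $\frac{25696}{2017} \approx 12.74$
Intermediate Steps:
$f{\left(g \right)} = -6 + g$ ($f{\left(g \right)} = g - 6 = -6 + g$)
$\frac{f{\left(13 \right)} - 810}{-993 - 1024} \cdot 32 = \frac{\left(-6 + 13\right) - 810}{-993 - 1024} \cdot 32 = \frac{7 - 810}{-2017} \cdot 32 = \left(-803\right) \left(- \frac{1}{2017}\right) 32 = \frac{803}{2017} \cdot 32 = \frac{25696}{2017}$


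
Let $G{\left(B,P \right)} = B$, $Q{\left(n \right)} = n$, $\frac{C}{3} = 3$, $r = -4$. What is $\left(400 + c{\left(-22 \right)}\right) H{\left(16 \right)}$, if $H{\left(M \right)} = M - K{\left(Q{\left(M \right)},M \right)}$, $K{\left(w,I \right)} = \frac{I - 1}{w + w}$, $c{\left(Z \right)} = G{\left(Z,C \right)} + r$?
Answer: $\frac{92939}{16} \approx 5808.7$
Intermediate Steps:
$C = 9$ ($C = 3 \cdot 3 = 9$)
$c{\left(Z \right)} = -4 + Z$ ($c{\left(Z \right)} = Z - 4 = -4 + Z$)
$K{\left(w,I \right)} = \frac{-1 + I}{2 w}$
$H{\left(M \right)} = M - \frac{-1 + M}{2 M}$
$\left(400 + c{\left(-22 \right)}\right) H{\left(16 \right)} = \left(400 - 26\right) \left(- \frac{1}{2} + 16 + \frac{1}{2 \cdot 16}\right) = \left(400 - 26\right) \left(- \frac{1}{2} + 16 + \frac{1}{2} \cdot \frac{1}{16}\right) = 374 \left(- \frac{1}{2} + 16 + \frac{1}{32}\right) = 374 \cdot \frac{497}{32} = \frac{92939}{16}$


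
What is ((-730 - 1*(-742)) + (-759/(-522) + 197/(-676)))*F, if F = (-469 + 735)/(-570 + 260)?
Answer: -102957827/9115860 ≈ -11.294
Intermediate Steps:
F = -133/155 (F = 266/(-310) = 266*(-1/310) = -133/155 ≈ -0.85806)
((-730 - 1*(-742)) + (-759/(-522) + 197/(-676)))*F = ((-730 - 1*(-742)) + (-759/(-522) + 197/(-676)))*(-133/155) = ((-730 + 742) + (-759*(-1/522) + 197*(-1/676)))*(-133/155) = (12 + (253/174 - 197/676))*(-133/155) = (12 + 68375/58812)*(-133/155) = (774119/58812)*(-133/155) = -102957827/9115860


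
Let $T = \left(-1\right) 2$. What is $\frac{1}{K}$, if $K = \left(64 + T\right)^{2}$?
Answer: $\frac{1}{3844} \approx 0.00026015$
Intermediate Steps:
$T = -2$
$K = 3844$ ($K = \left(64 - 2\right)^{2} = 62^{2} = 3844$)
$\frac{1}{K} = \frac{1}{3844}$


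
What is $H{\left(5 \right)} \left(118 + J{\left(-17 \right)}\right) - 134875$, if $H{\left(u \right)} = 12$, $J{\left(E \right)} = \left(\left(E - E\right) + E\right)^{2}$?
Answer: $-129991$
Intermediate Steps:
$J{\left(E \right)} = E^{2}$ ($J{\left(E \right)} = \left(0 + E\right)^{2} = E^{2}$)
$H{\left(5 \right)} \left(118 + J{\left(-17 \right)}\right) - 134875 = 12 \left(118 + \left(-17\right)^{2}\right) - 134875 = 12 \left(118 + 289\right) - 134875 = 12 \cdot 407 - 134875 = 4884 - 134875 = -129991$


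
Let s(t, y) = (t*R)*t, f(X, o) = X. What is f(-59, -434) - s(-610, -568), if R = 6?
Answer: -2232659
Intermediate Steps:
s(t, y) = 6*t² (s(t, y) = (t*6)*t = (6*t)*t = 6*t²)
f(-59, -434) - s(-610, -568) = -59 - 6*(-610)² = -59 - 6*372100 = -59 - 1*2232600 = -59 - 2232600 = -2232659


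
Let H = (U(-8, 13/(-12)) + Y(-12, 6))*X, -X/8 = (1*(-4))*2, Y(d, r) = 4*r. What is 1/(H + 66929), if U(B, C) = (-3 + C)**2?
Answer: 9/625789 ≈ 1.4382e-5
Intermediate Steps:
X = 64 (X = -8*1*(-4)*2 = -(-32)*2 = -8*(-8) = 64)
H = 23428/9 (H = ((-3 + 13/(-12))**2 + 4*6)*64 = ((-3 + 13*(-1/12))**2 + 24)*64 = ((-3 - 13/12)**2 + 24)*64 = ((-49/12)**2 + 24)*64 = (2401/144 + 24)*64 = (5857/144)*64 = 23428/9 ≈ 2603.1)
1/(H + 66929) = 1/(23428/9 + 66929) = 1/(625789/9) = 9/625789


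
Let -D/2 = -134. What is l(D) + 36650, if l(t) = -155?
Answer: 36495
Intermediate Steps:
D = 268 (D = -2*(-134) = 268)
l(D) + 36650 = -155 + 36650 = 36495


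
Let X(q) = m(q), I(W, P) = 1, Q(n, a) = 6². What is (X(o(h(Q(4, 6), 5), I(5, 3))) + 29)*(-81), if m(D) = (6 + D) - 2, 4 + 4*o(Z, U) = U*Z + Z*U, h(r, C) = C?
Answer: -5589/2 ≈ -2794.5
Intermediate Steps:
Q(n, a) = 36
o(Z, U) = -1 + U*Z/2 (o(Z, U) = -1 + (U*Z + Z*U)/4 = -1 + (U*Z + U*Z)/4 = -1 + (2*U*Z)/4 = -1 + U*Z/2)
m(D) = 4 + D
X(q) = 4 + q
(X(o(h(Q(4, 6), 5), I(5, 3))) + 29)*(-81) = ((4 + (-1 + (½)*1*5)) + 29)*(-81) = ((4 + (-1 + 5/2)) + 29)*(-81) = ((4 + 3/2) + 29)*(-81) = (11/2 + 29)*(-81) = (69/2)*(-81) = -5589/2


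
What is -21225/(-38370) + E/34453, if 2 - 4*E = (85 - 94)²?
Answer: 97400949/176261548 ≈ 0.55259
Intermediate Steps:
E = -79/4 (E = ½ - (85 - 94)²/4 = ½ - ¼*(-9)² = ½ - ¼*81 = ½ - 81/4 = -79/4 ≈ -19.750)
-21225/(-38370) + E/34453 = -21225/(-38370) - 79/4/34453 = -21225*(-1/38370) - 79/4*1/34453 = 1415/2558 - 79/137812 = 97400949/176261548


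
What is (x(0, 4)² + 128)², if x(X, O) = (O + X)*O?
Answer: 147456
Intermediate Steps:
x(X, O) = O*(O + X)
(x(0, 4)² + 128)² = ((4*(4 + 0))² + 128)² = ((4*4)² + 128)² = (16² + 128)² = (256 + 128)² = 384² = 147456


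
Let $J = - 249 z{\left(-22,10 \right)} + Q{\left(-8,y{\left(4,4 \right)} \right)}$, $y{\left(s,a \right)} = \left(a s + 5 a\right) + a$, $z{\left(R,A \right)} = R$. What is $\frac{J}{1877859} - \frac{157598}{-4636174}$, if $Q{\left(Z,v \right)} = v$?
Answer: $\frac{160764615407}{4353040535733} \approx 0.036932$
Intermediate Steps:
$y{\left(s,a \right)} = 6 a + a s$ ($y{\left(s,a \right)} = \left(5 a + a s\right) + a = 6 a + a s$)
$J = 5518$ ($J = \left(-249\right) \left(-22\right) + 4 \left(6 + 4\right) = 5478 + 4 \cdot 10 = 5478 + 40 = 5518$)
$\frac{J}{1877859} - \frac{157598}{-4636174} = \frac{5518}{1877859} - \frac{157598}{-4636174} = 5518 \cdot \frac{1}{1877859} - - \frac{78799}{2318087} = \frac{5518}{1877859} + \frac{78799}{2318087} = \frac{160764615407}{4353040535733}$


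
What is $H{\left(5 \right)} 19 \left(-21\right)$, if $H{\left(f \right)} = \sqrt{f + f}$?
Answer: $- 399 \sqrt{10} \approx -1261.7$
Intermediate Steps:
$H{\left(f \right)} = \sqrt{2} \sqrt{f}$ ($H{\left(f \right)} = \sqrt{2 f} = \sqrt{2} \sqrt{f}$)
$H{\left(5 \right)} 19 \left(-21\right) = \sqrt{2} \sqrt{5} \cdot 19 \left(-21\right) = \sqrt{10} \cdot 19 \left(-21\right) = 19 \sqrt{10} \left(-21\right) = - 399 \sqrt{10}$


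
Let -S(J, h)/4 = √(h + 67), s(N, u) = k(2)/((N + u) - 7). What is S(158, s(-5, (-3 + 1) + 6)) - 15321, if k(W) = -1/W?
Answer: -15321 - √1073 ≈ -15354.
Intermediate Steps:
s(N, u) = -1/(2*(-7 + N + u)) (s(N, u) = (-1/2)/((N + u) - 7) = (-1*½)/(-7 + N + u) = -1/(2*(-7 + N + u)))
S(J, h) = -4*√(67 + h) (S(J, h) = -4*√(h + 67) = -4*√(67 + h))
S(158, s(-5, (-3 + 1) + 6)) - 15321 = -4*√(67 - 1/(-14 + 2*(-5) + 2*((-3 + 1) + 6))) - 15321 = -4*√(67 - 1/(-14 - 10 + 2*(-2 + 6))) - 15321 = -4*√(67 - 1/(-14 - 10 + 2*4)) - 15321 = -4*√(67 - 1/(-14 - 10 + 8)) - 15321 = -4*√(67 - 1/(-16)) - 15321 = -4*√(67 - 1*(-1/16)) - 15321 = -4*√(67 + 1/16) - 15321 = -√1073 - 15321 = -15321 - √1073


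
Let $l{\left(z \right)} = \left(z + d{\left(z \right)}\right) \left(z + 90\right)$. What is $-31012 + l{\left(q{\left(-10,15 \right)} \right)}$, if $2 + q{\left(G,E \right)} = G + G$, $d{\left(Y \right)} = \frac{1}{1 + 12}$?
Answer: $- \frac{422536}{13} \approx -32503.0$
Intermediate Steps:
$d{\left(Y \right)} = \frac{1}{13}$
$q{\left(G,E \right)} = -2 + 2 G$ ($q{\left(G,E \right)} = -2 + \left(G + G\right) = -2 + 2 G$)
$l{\left(z \right)} = \left(90 + z\right) \left(\frac{1}{13} + z\right)$ ($l{\left(z \right)} = \left(z + \frac{1}{13}\right) \left(z + 90\right) = \left(\frac{1}{13} + z\right) \left(90 + z\right) = \left(90 + z\right) \left(\frac{1}{13} + z\right)$)
$-31012 + l{\left(q{\left(-10,15 \right)} \right)} = -31012 + \left(\frac{90}{13} + \left(-2 + 2 \left(-10\right)\right)^{2} + \frac{1171 \left(-2 + 2 \left(-10\right)\right)}{13}\right) = -31012 + \left(\frac{90}{13} + \left(-2 - 20\right)^{2} + \frac{1171 \left(-2 - 20\right)}{13}\right) = -31012 + \left(\frac{90}{13} + \left(-22\right)^{2} + \frac{1171}{13} \left(-22\right)\right) = -31012 + \left(\frac{90}{13} + 484 - \frac{25762}{13}\right) = -31012 - \frac{19380}{13} = - \frac{422536}{13}$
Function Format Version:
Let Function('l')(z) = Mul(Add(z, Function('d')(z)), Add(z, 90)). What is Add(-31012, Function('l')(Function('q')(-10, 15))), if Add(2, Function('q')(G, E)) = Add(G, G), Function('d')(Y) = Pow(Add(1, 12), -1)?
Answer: Rational(-422536, 13) ≈ -32503.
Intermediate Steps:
Function('d')(Y) = Rational(1, 13) (Function('d')(Y) = Pow(13, -1) = Rational(1, 13))
Function('q')(G, E) = Add(-2, Mul(2, G)) (Function('q')(G, E) = Add(-2, Add(G, G)) = Add(-2, Mul(2, G)))
Function('l')(z) = Mul(Add(90, z), Add(Rational(1, 13), z)) (Function('l')(z) = Mul(Add(z, Rational(1, 13)), Add(z, 90)) = Mul(Add(Rational(1, 13), z), Add(90, z)) = Mul(Add(90, z), Add(Rational(1, 13), z)))
Add(-31012, Function('l')(Function('q')(-10, 15))) = Add(-31012, Add(Rational(90, 13), Pow(Add(-2, Mul(2, -10)), 2), Mul(Rational(1171, 13), Add(-2, Mul(2, -10))))) = Add(-31012, Add(Rational(90, 13), Pow(Add(-2, -20), 2), Mul(Rational(1171, 13), Add(-2, -20)))) = Add(-31012, Add(Rational(90, 13), Pow(-22, 2), Mul(Rational(1171, 13), -22))) = Add(-31012, Add(Rational(90, 13), 484, Rational(-25762, 13))) = Add(-31012, Rational(-19380, 13)) = Rational(-422536, 13)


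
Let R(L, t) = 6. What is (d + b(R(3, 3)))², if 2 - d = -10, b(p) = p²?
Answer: 2304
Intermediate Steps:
d = 12 (d = 2 - 1*(-10) = 2 + 10 = 12)
(d + b(R(3, 3)))² = (12 + 6²)² = (12 + 36)² = 48² = 2304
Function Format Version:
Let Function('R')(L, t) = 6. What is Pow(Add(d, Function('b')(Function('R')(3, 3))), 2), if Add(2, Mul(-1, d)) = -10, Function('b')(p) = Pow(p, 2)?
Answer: 2304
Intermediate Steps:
d = 12 (d = Add(2, Mul(-1, -10)) = Add(2, 10) = 12)
Pow(Add(d, Function('b')(Function('R')(3, 3))), 2) = Pow(Add(12, Pow(6, 2)), 2) = Pow(Add(12, 36), 2) = Pow(48, 2) = 2304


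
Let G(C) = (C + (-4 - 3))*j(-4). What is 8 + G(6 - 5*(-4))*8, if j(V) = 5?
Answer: 768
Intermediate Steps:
G(C) = -35 + 5*C (G(C) = (C + (-4 - 3))*5 = (C - 7)*5 = (-7 + C)*5 = -35 + 5*C)
8 + G(6 - 5*(-4))*8 = 8 + (-35 + 5*(6 - 5*(-4)))*8 = 8 + (-35 + 5*(6 + 20))*8 = 8 + (-35 + 5*26)*8 = 8 + (-35 + 130)*8 = 8 + 95*8 = 8 + 760 = 768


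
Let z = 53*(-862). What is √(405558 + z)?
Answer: 8*√5623 ≈ 599.89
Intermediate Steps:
z = -45686
√(405558 + z) = √(405558 - 45686) = √359872 = 8*√5623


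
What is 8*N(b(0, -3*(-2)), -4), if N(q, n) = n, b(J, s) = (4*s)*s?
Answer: -32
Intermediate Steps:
b(J, s) = 4*s²
8*N(b(0, -3*(-2)), -4) = 8*(-4) = -32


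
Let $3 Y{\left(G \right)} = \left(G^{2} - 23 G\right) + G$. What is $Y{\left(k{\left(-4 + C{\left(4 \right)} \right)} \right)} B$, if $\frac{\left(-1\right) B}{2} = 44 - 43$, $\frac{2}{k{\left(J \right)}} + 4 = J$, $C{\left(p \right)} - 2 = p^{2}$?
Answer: $\frac{218}{75} \approx 2.9067$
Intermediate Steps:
$C{\left(p \right)} = 2 + p^{2}$
$k{\left(J \right)} = \frac{2}{-4 + J}$
$Y{\left(G \right)} = - \frac{22 G}{3} + \frac{G^{2}}{3}$ ($Y{\left(G \right)} = \frac{\left(G^{2} - 23 G\right) + G}{3} = \frac{G^{2} - 22 G}{3} = - \frac{22 G}{3} + \frac{G^{2}}{3}$)
$B = -2$ ($B = - 2 \left(44 - 43\right) = \left(-2\right) 1 = -2$)
$Y{\left(k{\left(-4 + C{\left(4 \right)} \right)} \right)} B = \frac{\frac{2}{-4 + \left(-4 + \left(2 + 4^{2}\right)\right)} \left(-22 + \frac{2}{-4 + \left(-4 + \left(2 + 4^{2}\right)\right)}\right)}{3} \left(-2\right) = \frac{\frac{2}{-4 + \left(-4 + \left(2 + 16\right)\right)} \left(-22 + \frac{2}{-4 + \left(-4 + \left(2 + 16\right)\right)}\right)}{3} \left(-2\right) = \frac{\frac{2}{-4 + \left(-4 + 18\right)} \left(-22 + \frac{2}{-4 + \left(-4 + 18\right)}\right)}{3} \left(-2\right) = \frac{\frac{2}{-4 + 14} \left(-22 + \frac{2}{-4 + 14}\right)}{3} \left(-2\right) = \frac{\frac{2}{10} \left(-22 + \frac{2}{10}\right)}{3} \left(-2\right) = \frac{2 \cdot \frac{1}{10} \left(-22 + 2 \cdot \frac{1}{10}\right)}{3} \left(-2\right) = \frac{1}{3} \cdot \frac{1}{5} \left(-22 + \frac{1}{5}\right) \left(-2\right) = \frac{1}{3} \cdot \frac{1}{5} \left(- \frac{109}{5}\right) \left(-2\right) = \left(- \frac{109}{75}\right) \left(-2\right) = \frac{218}{75}$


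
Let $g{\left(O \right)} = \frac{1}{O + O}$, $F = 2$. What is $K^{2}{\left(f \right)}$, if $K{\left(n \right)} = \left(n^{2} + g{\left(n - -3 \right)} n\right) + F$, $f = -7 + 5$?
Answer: $25$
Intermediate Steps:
$f = -2$
$g{\left(O \right)} = \frac{1}{2 O}$
$K{\left(n \right)} = 2 + n^{2} + \frac{n}{2 \left(3 + n\right)}$ ($K{\left(n \right)} = \left(n^{2} + \frac{1}{2 \left(n - -3\right)} n\right) + 2 = \left(n^{2} + \frac{1}{2 \left(n + 3\right)} n\right) + 2 = \left(n^{2} + \frac{1}{2 \left(3 + n\right)} n\right) + 2 = \left(n^{2} + \frac{n}{2 \left(3 + n\right)}\right) + 2 = 2 + n^{2} + \frac{n}{2 \left(3 + n\right)}$)
$K^{2}{\left(f \right)} = \left(\frac{\frac{1}{2} \left(-2\right) + \left(2 + \left(-2\right)^{2}\right) \left(3 - 2\right)}{3 - 2}\right)^{2} = \left(\frac{-1 + \left(2 + 4\right) 1}{1}\right)^{2} = \left(1 \left(-1 + 6 \cdot 1\right)\right)^{2} = \left(1 \left(-1 + 6\right)\right)^{2} = \left(1 \cdot 5\right)^{2} = 5^{2} = 25$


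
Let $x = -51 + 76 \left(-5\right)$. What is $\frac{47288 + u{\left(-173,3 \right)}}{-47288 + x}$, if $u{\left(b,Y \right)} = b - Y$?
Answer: $- \frac{47112}{47719} \approx -0.98728$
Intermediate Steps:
$x = -431$ ($x = -51 - 380 = -431$)
$\frac{47288 + u{\left(-173,3 \right)}}{-47288 + x} = \frac{47288 - 176}{-47288 - 431} = \frac{47288 - 176}{-47719} = \left(47288 - 176\right) \left(- \frac{1}{47719}\right) = 47112 \left(- \frac{1}{47719}\right) = - \frac{47112}{47719}$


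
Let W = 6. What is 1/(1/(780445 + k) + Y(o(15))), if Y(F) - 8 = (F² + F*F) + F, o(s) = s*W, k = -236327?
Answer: 544118/8868035165 ≈ 6.1357e-5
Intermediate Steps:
o(s) = 6*s (o(s) = s*6 = 6*s)
Y(F) = 8 + F + 2*F² (Y(F) = 8 + ((F² + F*F) + F) = 8 + ((F² + F²) + F) = 8 + (2*F² + F) = 8 + (F + 2*F²) = 8 + F + 2*F²)
1/(1/(780445 + k) + Y(o(15))) = 1/(1/(780445 - 236327) + (8 + 6*15 + 2*(6*15)²)) = 1/(1/544118 + (8 + 90 + 2*90²)) = 1/(1/544118 + (8 + 90 + 2*8100)) = 1/(1/544118 + (8 + 90 + 16200)) = 1/(1/544118 + 16298) = 1/(8868035165/544118) = 544118/8868035165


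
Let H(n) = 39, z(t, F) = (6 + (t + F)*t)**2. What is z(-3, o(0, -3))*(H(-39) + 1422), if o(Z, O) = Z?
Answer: 328725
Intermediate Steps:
z(t, F) = (6 + t*(F + t))**2 (z(t, F) = (6 + (F + t)*t)**2 = (6 + t*(F + t))**2)
z(-3, o(0, -3))*(H(-39) + 1422) = (6 + (-3)**2 + 0*(-3))**2*(39 + 1422) = (6 + 9 + 0)**2*1461 = 15**2*1461 = 225*1461 = 328725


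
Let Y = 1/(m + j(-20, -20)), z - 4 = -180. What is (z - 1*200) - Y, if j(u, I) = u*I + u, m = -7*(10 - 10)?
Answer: -142881/380 ≈ -376.00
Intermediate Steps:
m = 0 (m = -7*0 = 0)
z = -176 (z = 4 - 180 = -176)
j(u, I) = u + I*u (j(u, I) = I*u + u = u + I*u)
Y = 1/380 (Y = 1/(0 - 20*(1 - 20)) = 1/(0 - 20*(-19)) = 1/(0 + 380) = 1/380 ≈ 0.0026316)
(z - 1*200) - Y = (-176 - 1*200) - 1*1/380 = (-176 - 200) - 1/380 = -376 - 1/380 = -142881/380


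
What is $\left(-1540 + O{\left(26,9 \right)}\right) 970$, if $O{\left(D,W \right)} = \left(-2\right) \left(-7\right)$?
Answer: $-1480220$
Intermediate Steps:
$O{\left(D,W \right)} = 14$
$\left(-1540 + O{\left(26,9 \right)}\right) 970 = \left(-1540 + 14\right) 970 = \left(-1526\right) 970 = -1480220$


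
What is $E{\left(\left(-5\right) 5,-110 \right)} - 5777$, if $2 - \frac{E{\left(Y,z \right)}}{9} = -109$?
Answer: $-4778$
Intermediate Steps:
$E{\left(Y,z \right)} = 999$ ($E{\left(Y,z \right)} = 18 - -981 = 18 + 981 = 999$)
$E{\left(\left(-5\right) 5,-110 \right)} - 5777 = 999 - 5777 = -4778$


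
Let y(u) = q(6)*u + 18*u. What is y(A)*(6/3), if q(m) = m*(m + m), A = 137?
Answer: 24660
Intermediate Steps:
q(m) = 2*m² (q(m) = m*(2*m) = 2*m²)
y(u) = 90*u (y(u) = (2*6²)*u + 18*u = (2*36)*u + 18*u = 72*u + 18*u = 90*u)
y(A)*(6/3) = (90*137)*(6/3) = 12330*(6*(⅓)) = 12330*2 = 24660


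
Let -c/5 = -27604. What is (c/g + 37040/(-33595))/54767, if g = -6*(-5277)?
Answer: 346402142/5825483037063 ≈ 5.9463e-5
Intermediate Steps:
c = 138020 (c = -5*(-27604) = 138020)
g = 31662
(c/g + 37040/(-33595))/54767 = (138020/31662 + 37040/(-33595))/54767 = (138020*(1/31662) + 37040*(-1/33595))*(1/54767) = (69010/15831 - 7408/6719)*(1/54767) = (346402142/106368489)*(1/54767) = 346402142/5825483037063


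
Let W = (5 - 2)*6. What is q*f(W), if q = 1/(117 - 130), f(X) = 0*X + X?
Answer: -18/13 ≈ -1.3846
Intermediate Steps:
W = 18 (W = 3*6 = 18)
f(X) = X (f(X) = 0 + X = X)
q = -1/13 (q = 1/(-13) = -1/13 ≈ -0.076923)
q*f(W) = -1/13*18 = -18/13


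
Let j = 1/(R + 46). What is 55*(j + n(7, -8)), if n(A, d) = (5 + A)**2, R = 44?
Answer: 142571/18 ≈ 7920.6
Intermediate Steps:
j = 1/90 (j = 1/(44 + 46) = 1/90 ≈ 0.011111)
55*(j + n(7, -8)) = 55*(1/90 + (5 + 7)**2) = 55*(1/90 + 12**2) = 55*(1/90 + 144) = 55*(12961/90) = 142571/18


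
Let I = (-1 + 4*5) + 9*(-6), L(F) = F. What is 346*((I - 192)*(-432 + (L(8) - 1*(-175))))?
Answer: 19556958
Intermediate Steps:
I = -35 (I = (-1 + 20) - 54 = 19 - 54 = -35)
346*((I - 192)*(-432 + (L(8) - 1*(-175)))) = 346*((-35 - 192)*(-432 + (8 - 1*(-175)))) = 346*(-227*(-432 + (8 + 175))) = 346*(-227*(-432 + 183)) = 346*(-227*(-249)) = 346*56523 = 19556958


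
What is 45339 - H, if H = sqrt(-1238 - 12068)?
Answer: 45339 - I*sqrt(13306) ≈ 45339.0 - 115.35*I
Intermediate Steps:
H = I*sqrt(13306) (H = sqrt(-13306) = I*sqrt(13306) ≈ 115.35*I)
45339 - H = 45339 - I*sqrt(13306)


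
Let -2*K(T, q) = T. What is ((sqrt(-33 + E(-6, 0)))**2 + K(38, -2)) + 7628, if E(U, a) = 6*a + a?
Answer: 7576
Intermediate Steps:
K(T, q) = -T/2
E(U, a) = 7*a
((sqrt(-33 + E(-6, 0)))**2 + K(38, -2)) + 7628 = ((sqrt(-33 + 7*0))**2 - 1/2*38) + 7628 = ((sqrt(-33 + 0))**2 - 19) + 7628 = ((sqrt(-33))**2 - 19) + 7628 = ((I*sqrt(33))**2 - 19) + 7628 = (-33 - 19) + 7628 = -52 + 7628 = 7576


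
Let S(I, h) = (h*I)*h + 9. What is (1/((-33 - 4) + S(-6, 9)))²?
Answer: 1/264196 ≈ 3.7851e-6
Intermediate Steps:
S(I, h) = 9 + I*h² (S(I, h) = (I*h)*h + 9 = I*h² + 9 = 9 + I*h²)
(1/((-33 - 4) + S(-6, 9)))² = (1/((-33 - 4) + (9 - 6*9²)))² = (1/(-37 + (9 - 6*81)))² = (1/(-37 + (9 - 486)))² = (1/(-37 - 477))² = (1/(-514))² = (-1/514)² = 1/264196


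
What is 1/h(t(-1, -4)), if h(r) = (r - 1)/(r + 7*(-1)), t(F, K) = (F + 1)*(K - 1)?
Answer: 7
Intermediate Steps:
t(F, K) = (1 + F)*(-1 + K)
h(r) = (-1 + r)/(-7 + r) (h(r) = (-1 + r)/(r - 7) = (-1 + r)/(-7 + r))
1/h(t(-1, -4)) = 1/((-1 + (-1 - 4 - 1*(-1) - 1*(-4)))/(-7 + (-1 - 4 - 1*(-1) - 1*(-4)))) = 1/((-1 + (-1 - 4 + 1 + 4))/(-7 + (-1 - 4 + 1 + 4))) = 1/((-1 + 0)/(-7 + 0)) = 1/(-1/(-7)) = 1/(-⅐*(-1)) = 1/(⅐) = 7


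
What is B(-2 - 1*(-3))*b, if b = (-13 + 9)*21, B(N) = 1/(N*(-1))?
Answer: 84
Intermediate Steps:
B(N) = -1/N (B(N) = 1/(-N) = 1*(-1/N) = -1/N)
b = -84 (b = -4*21 = -84)
B(-2 - 1*(-3))*b = -1/(-2 - 1*(-3))*(-84) = -1/(-2 + 3)*(-84) = -1/1*(-84) = -1*1*(-84) = -1*(-84) = 84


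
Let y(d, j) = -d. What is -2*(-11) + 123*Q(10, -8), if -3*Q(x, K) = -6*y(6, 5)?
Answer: -1454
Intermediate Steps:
Q(x, K) = -12 (Q(x, K) = -(-2)*(-1*6) = -(-2)*(-6) = -1/3*36 = -12)
-2*(-11) + 123*Q(10, -8) = -2*(-11) + 123*(-12) = 22 - 1476 = -1454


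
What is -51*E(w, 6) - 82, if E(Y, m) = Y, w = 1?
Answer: -133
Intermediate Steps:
-51*E(w, 6) - 82 = -51*1 - 82 = -51 - 82 = -133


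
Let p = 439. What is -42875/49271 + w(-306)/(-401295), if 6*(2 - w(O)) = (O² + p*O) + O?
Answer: -17542339681/19772205945 ≈ -0.88722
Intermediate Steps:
w(O) = 2 - 220*O/3 - O²/6 (w(O) = 2 - ((O² + 439*O) + O)/6 = 2 - (O² + 440*O)/6 = 2 + (-220*O/3 - O²/6) = 2 - 220*O/3 - O²/6)
-42875/49271 + w(-306)/(-401295) = -42875/49271 + (2 - 220/3*(-306) - ⅙*(-306)²)/(-401295) = -42875*1/49271 + (2 + 22440 - ⅙*93636)*(-1/401295) = -42875/49271 + (2 + 22440 - 15606)*(-1/401295) = -42875/49271 + 6836*(-1/401295) = -42875/49271 - 6836/401295 = -17542339681/19772205945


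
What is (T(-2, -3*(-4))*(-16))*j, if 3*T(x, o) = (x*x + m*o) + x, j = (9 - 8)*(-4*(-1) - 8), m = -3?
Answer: -2176/3 ≈ -725.33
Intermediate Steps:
j = -4 (j = 1*(4 - 8) = 1*(-4) = -4)
T(x, o) = -o + x/3 + x**2/3 (T(x, o) = ((x*x - 3*o) + x)/3 = ((x**2 - 3*o) + x)/3 = (x + x**2 - 3*o)/3 = -o + x/3 + x**2/3)
(T(-2, -3*(-4))*(-16))*j = ((-(-3)*(-4) + (1/3)*(-2) + (1/3)*(-2)**2)*(-16))*(-4) = ((-1*12 - 2/3 + (1/3)*4)*(-16))*(-4) = ((-12 - 2/3 + 4/3)*(-16))*(-4) = -34/3*(-16)*(-4) = (544/3)*(-4) = -2176/3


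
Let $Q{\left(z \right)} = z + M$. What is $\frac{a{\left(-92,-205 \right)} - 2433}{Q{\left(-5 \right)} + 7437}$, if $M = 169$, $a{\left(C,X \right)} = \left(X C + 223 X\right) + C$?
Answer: $- \frac{29380}{7601} \approx -3.8653$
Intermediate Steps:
$a{\left(C,X \right)} = C + 223 X + C X$ ($a{\left(C,X \right)} = \left(C X + 223 X\right) + C = \left(223 X + C X\right) + C = C + 223 X + C X$)
$Q{\left(z \right)} = 169 + z$ ($Q{\left(z \right)} = z + 169 = 169 + z$)
$\frac{a{\left(-92,-205 \right)} - 2433}{Q{\left(-5 \right)} + 7437} = \frac{\left(-92 + 223 \left(-205\right) - -18860\right) - 2433}{\left(169 - 5\right) + 7437} = \frac{\left(-92 - 45715 + 18860\right) - 2433}{164 + 7437} = \frac{-26947 - 2433}{7601} = \left(-29380\right) \frac{1}{7601} = - \frac{29380}{7601}$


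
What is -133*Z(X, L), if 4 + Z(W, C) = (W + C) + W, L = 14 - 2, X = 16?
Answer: -5320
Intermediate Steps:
L = 12
Z(W, C) = -4 + C + 2*W (Z(W, C) = -4 + ((W + C) + W) = -4 + ((C + W) + W) = -4 + (C + 2*W) = -4 + C + 2*W)
-133*Z(X, L) = -133*(-4 + 12 + 2*16) = -133*(-4 + 12 + 32) = -133*40 = -5320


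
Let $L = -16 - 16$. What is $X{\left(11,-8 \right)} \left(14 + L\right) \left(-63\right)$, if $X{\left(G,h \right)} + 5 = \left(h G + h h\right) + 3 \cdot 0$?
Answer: $-32886$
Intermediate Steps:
$L = -32$ ($L = -16 - 16 = -32$)
$X{\left(G,h \right)} = -5 + h^{2} + G h$ ($X{\left(G,h \right)} = -5 + \left(\left(h G + h h\right) + 3 \cdot 0\right) = -5 + \left(\left(G h + h^{2}\right) + 0\right) = -5 + \left(\left(h^{2} + G h\right) + 0\right) = -5 + \left(h^{2} + G h\right) = -5 + h^{2} + G h$)
$X{\left(11,-8 \right)} \left(14 + L\right) \left(-63\right) = \left(-5 + \left(-8\right)^{2} + 11 \left(-8\right)\right) \left(14 - 32\right) \left(-63\right) = \left(-5 + 64 - 88\right) \left(-18\right) \left(-63\right) = \left(-29\right) \left(-18\right) \left(-63\right) = 522 \left(-63\right) = -32886$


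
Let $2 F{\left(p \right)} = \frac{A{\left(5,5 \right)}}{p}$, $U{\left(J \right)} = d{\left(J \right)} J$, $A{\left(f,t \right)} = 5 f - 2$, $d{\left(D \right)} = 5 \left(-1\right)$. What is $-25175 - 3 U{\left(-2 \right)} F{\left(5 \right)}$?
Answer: $-25244$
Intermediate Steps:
$d{\left(D \right)} = -5$
$A{\left(f,t \right)} = -2 + 5 f$
$U{\left(J \right)} = - 5 J$
$F{\left(p \right)} = \frac{23}{2 p}$ ($F{\left(p \right)} = \frac{\left(-2 + 5 \cdot 5\right) \frac{1}{p}}{2} = \frac{\left(-2 + 25\right) \frac{1}{p}}{2} = \frac{23 \frac{1}{p}}{2} = \frac{23}{2 p}$)
$-25175 - 3 U{\left(-2 \right)} F{\left(5 \right)} = -25175 - 3 \left(\left(-5\right) \left(-2\right)\right) \frac{23}{2 \cdot 5} = -25175 - 3 \cdot 10 \cdot \frac{23}{2} \cdot \frac{1}{5} = -25175 - 30 \cdot \frac{23}{10} = -25175 - 69 = -25244$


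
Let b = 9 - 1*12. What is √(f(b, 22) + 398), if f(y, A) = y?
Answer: √395 ≈ 19.875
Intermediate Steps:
b = -3 (b = 9 - 12 = -3)
√(f(b, 22) + 398) = √(-3 + 398) = √395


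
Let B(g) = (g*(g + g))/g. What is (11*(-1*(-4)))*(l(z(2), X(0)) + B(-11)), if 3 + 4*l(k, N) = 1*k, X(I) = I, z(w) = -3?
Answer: -1034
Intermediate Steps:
l(k, N) = -3/4 + k/4 (l(k, N) = -3/4 + (1*k)/4 = -3/4 + k/4)
B(g) = 2*g (B(g) = (g*(2*g))/g = (2*g**2)/g = 2*g)
(11*(-1*(-4)))*(l(z(2), X(0)) + B(-11)) = (11*(-1*(-4)))*((-3/4 + (1/4)*(-3)) + 2*(-11)) = (11*4)*((-3/4 - 3/4) - 22) = 44*(-3/2 - 22) = 44*(-47/2) = -1034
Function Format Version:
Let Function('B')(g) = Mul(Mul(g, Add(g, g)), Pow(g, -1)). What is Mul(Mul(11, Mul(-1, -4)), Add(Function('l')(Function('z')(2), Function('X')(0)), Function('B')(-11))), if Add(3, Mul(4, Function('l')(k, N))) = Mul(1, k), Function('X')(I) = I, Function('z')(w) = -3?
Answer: -1034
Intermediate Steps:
Function('l')(k, N) = Add(Rational(-3, 4), Mul(Rational(1, 4), k)) (Function('l')(k, N) = Add(Rational(-3, 4), Mul(Rational(1, 4), Mul(1, k))) = Add(Rational(-3, 4), Mul(Rational(1, 4), k)))
Function('B')(g) = Mul(2, g) (Function('B')(g) = Mul(Mul(g, Mul(2, g)), Pow(g, -1)) = Mul(Mul(2, Pow(g, 2)), Pow(g, -1)) = Mul(2, g))
Mul(Mul(11, Mul(-1, -4)), Add(Function('l')(Function('z')(2), Function('X')(0)), Function('B')(-11))) = Mul(Mul(11, Mul(-1, -4)), Add(Add(Rational(-3, 4), Mul(Rational(1, 4), -3)), Mul(2, -11))) = Mul(Mul(11, 4), Add(Add(Rational(-3, 4), Rational(-3, 4)), -22)) = Mul(44, Add(Rational(-3, 2), -22)) = Mul(44, Rational(-47, 2)) = -1034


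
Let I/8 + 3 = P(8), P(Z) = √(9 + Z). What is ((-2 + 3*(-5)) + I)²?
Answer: 2769 - 656*√17 ≈ 64.243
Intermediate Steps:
I = -24 + 8*√17 (I = -24 + 8*√(9 + 8) = -24 + 8*√17 ≈ 8.9848)
((-2 + 3*(-5)) + I)² = ((-2 + 3*(-5)) + (-24 + 8*√17))² = ((-2 - 15) + (-24 + 8*√17))² = (-17 + (-24 + 8*√17))² = (-41 + 8*√17)²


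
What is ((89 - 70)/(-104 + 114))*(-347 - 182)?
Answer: -10051/10 ≈ -1005.1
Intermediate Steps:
((89 - 70)/(-104 + 114))*(-347 - 182) = (19/10)*(-529) = -10051/10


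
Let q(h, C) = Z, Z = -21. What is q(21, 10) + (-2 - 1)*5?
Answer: -36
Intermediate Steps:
q(h, C) = -21
q(21, 10) + (-2 - 1)*5 = -21 + (-2 - 1)*5 = -21 - 3*5 = -21 - 15 = -36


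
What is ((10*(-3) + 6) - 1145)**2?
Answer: 1366561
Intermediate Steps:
((10*(-3) + 6) - 1145)**2 = ((-30 + 6) - 1145)**2 = (-24 - 1145)**2 = (-1169)**2 = 1366561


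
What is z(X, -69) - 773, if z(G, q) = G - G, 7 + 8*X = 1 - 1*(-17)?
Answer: -773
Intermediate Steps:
X = 11/8 (X = -7/8 + (1 - 1*(-17))/8 = -7/8 + (1 + 17)/8 = -7/8 + (1/8)*18 = -7/8 + 9/4 = 11/8 ≈ 1.3750)
z(G, q) = 0
z(X, -69) - 773 = 0 - 773 = -773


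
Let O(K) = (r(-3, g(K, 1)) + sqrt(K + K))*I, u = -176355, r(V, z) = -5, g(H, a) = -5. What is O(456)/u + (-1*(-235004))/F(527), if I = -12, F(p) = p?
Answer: 2762939920/6195939 + 16*sqrt(57)/58785 ≈ 445.93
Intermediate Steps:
O(K) = 60 - 12*sqrt(2)*sqrt(K) (O(K) = (-5 + sqrt(K + K))*(-12) = (-5 + sqrt(2*K))*(-12) = (-5 + sqrt(2)*sqrt(K))*(-12) = 60 - 12*sqrt(2)*sqrt(K))
O(456)/u + (-1*(-235004))/F(527) = (60 - 12*sqrt(2)*sqrt(456))/(-176355) - 1*(-235004)/527 = (60 - 12*sqrt(2)*2*sqrt(114))*(-1/176355) + 235004*(1/527) = (60 - 48*sqrt(57))*(-1/176355) + 235004/527 = (-4/11757 + 16*sqrt(57)/58785) + 235004/527 = 2762939920/6195939 + 16*sqrt(57)/58785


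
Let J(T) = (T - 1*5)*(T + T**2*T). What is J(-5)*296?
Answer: 384800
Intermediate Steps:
J(T) = (-5 + T)*(T + T**3) (J(T) = (T - 5)*(T + T**3) = (-5 + T)*(T + T**3))
J(-5)*296 = -5*(-5 - 5 + (-5)**3 - 5*(-5)**2)*296 = -5*(-5 - 5 - 125 - 5*25)*296 = -5*(-5 - 5 - 125 - 125)*296 = -5*(-260)*296 = 1300*296 = 384800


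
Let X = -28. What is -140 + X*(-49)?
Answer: 1232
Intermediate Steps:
-140 + X*(-49) = -140 - 28*(-49) = -140 + 1372 = 1232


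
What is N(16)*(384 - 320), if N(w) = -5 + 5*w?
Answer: 4800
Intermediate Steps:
N(16)*(384 - 320) = (-5 + 5*16)*(384 - 320) = (-5 + 80)*64 = 75*64 = 4800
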